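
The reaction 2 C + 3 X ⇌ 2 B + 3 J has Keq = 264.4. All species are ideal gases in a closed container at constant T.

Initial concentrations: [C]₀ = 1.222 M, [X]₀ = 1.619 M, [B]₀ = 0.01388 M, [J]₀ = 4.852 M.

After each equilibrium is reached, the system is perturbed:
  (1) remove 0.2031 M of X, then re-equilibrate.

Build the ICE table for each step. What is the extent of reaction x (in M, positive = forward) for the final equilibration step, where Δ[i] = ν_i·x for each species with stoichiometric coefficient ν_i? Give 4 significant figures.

x = -0.03069 M

Q₀ = 0.003473 vs Keq = 264.4 ⇒ Q<K, forward
Step 1:
                    C           X           B           J
  Initial       1.222       1.619     0.01388       4.852
  Change      -0.5521     -0.8281      0.5521      0.8281
  Equil        0.6699      0.7909       0.566        5.68
  solve Keq expr → x = 0.276; check Q = 264.4
Then remove 0.2031 M of X.
Step 2:
                    C           X           B           J
  Initial      0.6699      0.5878       0.566        5.68
  Change      0.06137     0.09206    -0.06137    -0.09206
  Equil        0.7313      0.6798      0.5046       5.588
  solve Keq expr → x = -0.03069; check Q = 264.4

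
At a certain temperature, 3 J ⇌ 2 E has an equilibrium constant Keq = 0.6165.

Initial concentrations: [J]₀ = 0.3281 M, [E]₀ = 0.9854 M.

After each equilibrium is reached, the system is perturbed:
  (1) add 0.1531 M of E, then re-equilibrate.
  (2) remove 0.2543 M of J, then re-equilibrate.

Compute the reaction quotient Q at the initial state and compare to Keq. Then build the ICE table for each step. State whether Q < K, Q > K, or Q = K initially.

Q₀ = 27.49; Q > K (proceeds reverse)

Q₀ = 27.49 vs Keq = 0.6165 ⇒ Q>K, reverse
Step 1:
                    J           E
  I            0.3281      0.9854
  C            0.5345     -0.3563
  E            0.8626      0.6291
  solve Keq expr → x = -0.1782; check Q = 0.6165
Then add 0.1531 M of E.
Step 2:
                    J           E
  I            0.8626      0.7822
  C           0.08566    -0.05711
  E            0.9483      0.7251
  solve Keq expr → x = -0.02855; check Q = 0.6165
Then remove 0.2543 M of J.
Step 3:
                    J           E
  I             0.694      0.7251
  C            0.1593     -0.1062
  E            0.8533      0.6189
  solve Keq expr → x = -0.0531; check Q = 0.6165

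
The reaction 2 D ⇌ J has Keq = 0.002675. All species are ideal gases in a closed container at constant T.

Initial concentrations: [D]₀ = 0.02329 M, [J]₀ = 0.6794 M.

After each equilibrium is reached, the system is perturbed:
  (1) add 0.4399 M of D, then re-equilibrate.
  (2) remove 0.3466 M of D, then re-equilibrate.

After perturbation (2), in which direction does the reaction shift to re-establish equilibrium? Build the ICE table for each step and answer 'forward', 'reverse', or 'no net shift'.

Direction: reverse

Q₀ = 1253 vs Keq = 0.002675 ⇒ Q>K, reverse
Step 1:
                  D         J
  I         0.02329    0.6794
  C           1.349   -0.6744
  E           1.372  0.005036
  solve Keq expr → x = -0.6744; check Q = 0.002675
Then add 0.4399 M of D.
Step 2:
                  D         J
  I           1.812  0.005036
  C       -0.007351  0.003676
  E           1.805  0.008711
  solve Keq expr → x = 0.003676; check Q = 0.002675
Then remove 0.3466 M of D.
Step 3:
                  D         J
  I           1.458  0.008711
  C        0.005957 -0.002978
  E           1.464  0.005733
  solve Keq expr → x = -0.002978; check Q = 0.002675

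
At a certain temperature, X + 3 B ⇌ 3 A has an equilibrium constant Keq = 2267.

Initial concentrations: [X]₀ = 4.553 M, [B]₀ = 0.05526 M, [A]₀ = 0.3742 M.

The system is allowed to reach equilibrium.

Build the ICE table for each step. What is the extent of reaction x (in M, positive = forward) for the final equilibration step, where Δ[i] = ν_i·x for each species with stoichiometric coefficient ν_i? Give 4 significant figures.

x = 0.01213 M

Q₀ = 68.2 vs Keq = 2267 ⇒ Q<K, forward
Step 1:
                    X           B           A
  Initial       4.553     0.05526      0.3742
  Change     -0.01213    -0.03639     0.03639
  Equil         4.541     0.01887      0.4106
  solve Keq expr → x = 0.01213; check Q = 2267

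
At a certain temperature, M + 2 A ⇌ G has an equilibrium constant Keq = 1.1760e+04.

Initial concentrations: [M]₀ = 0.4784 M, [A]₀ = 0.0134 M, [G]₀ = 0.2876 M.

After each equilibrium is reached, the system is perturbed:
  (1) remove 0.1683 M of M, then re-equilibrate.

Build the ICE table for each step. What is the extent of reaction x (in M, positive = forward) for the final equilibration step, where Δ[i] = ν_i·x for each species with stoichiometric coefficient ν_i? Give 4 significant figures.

x = -8.6775e-04 M

Q₀ = 3348 vs Keq = 1.1760e+04 ⇒ Q<K, forward
Step 1:
                    M           A           G
  I            0.4784      0.0134      0.2876
  C         -0.003094   -0.006188    0.003094
  E            0.4753    0.007212      0.2907
  solve Keq expr → x = 0.003094; check Q = 1.1760e+04
Then remove 0.1683 M of M.
Step 2:
                    M           A           G
  I             0.307    0.007212      0.2907
  C        8.6775e-04    0.001735 -8.6775e-04
  E            0.3079    0.008947      0.2898
  solve Keq expr → x = -8.6775e-04; check Q = 1.1760e+04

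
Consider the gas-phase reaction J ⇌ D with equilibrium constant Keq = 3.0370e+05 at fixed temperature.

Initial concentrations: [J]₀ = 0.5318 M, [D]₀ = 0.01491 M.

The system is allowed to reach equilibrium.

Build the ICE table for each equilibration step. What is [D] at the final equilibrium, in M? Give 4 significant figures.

Q₀ = 0.02804 vs Keq = 3.0370e+05 ⇒ Q<K, forward
Step 1:
                   J          D
  init        0.5318    0.01491
  Δ          -0.5318     0.5318
  eq      1.8002e-06     0.5467
  solve Keq expr → x = 0.5318; check Q = 3.0370e+05

[D]_eq = 0.5467 M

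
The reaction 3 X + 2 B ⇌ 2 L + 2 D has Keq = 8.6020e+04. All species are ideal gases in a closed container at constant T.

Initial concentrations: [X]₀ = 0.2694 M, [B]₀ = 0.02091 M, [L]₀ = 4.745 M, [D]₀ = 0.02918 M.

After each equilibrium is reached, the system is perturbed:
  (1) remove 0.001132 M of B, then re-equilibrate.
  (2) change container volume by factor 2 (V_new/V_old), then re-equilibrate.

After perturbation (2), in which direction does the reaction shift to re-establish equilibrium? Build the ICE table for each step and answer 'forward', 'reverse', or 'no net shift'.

Direction: reverse

Q₀ = 2243 vs Keq = 8.6020e+04 ⇒ Q<K, forward
Step 1:
                  X         B         L         D
  Initial    0.2694   0.02091     4.745   0.02918
  Change   -0.02258  -0.01506   0.01506   0.01506
  Equil      0.2468  0.005855      4.76   0.04424
  solve Keq expr → x = 0.007528; check Q = 8.6020e+04
Then remove 0.001132 M of B.
Step 2:
                  X         B         L         D
  Initial    0.2468  0.004723      4.76   0.04424
  Change   0.001432 9.5496e-04 -9.5496e-04 -9.5496e-04
  Equil      0.2482  0.005678     4.759   0.04328
  solve Keq expr → x = -4.7748e-04; check Q = 8.6020e+04
Then change container volume by factor 2 (V_new/V_old).
Step 3:
                  X         B         L         D
  Initial    0.1241  0.002839      2.38   0.02164
  Change   0.001405 9.3641e-04 -9.3641e-04 -9.3641e-04
  Equil      0.1255  0.003775     2.379    0.0207
  solve Keq expr → x = -4.6820e-04; check Q = 8.6020e+04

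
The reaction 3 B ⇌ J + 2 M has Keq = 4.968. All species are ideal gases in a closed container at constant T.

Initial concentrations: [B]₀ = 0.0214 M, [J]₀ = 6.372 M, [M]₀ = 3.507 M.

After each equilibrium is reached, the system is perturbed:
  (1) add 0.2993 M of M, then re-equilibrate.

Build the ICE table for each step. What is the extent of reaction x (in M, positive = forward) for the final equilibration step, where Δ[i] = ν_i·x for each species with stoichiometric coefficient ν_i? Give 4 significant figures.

x = -0.03761 M

Q₀ = 7.9966e+06 vs Keq = 4.968 ⇒ Q>K, reverse
Step 1:
                   B          J          M
  Initial     0.0214      6.372      3.507
  Change        1.81    -0.6034     -1.207
  Equil        1.832      5.769        2.3
  solve Keq expr → x = -0.6034; check Q = 4.968
Then add 0.2993 M of M.
Step 2:
                   B          J          M
  Initial      1.832      5.769        2.6
  Change      0.1128   -0.03761   -0.07523
  Equil        1.944      5.731      2.524
  solve Keq expr → x = -0.03761; check Q = 4.968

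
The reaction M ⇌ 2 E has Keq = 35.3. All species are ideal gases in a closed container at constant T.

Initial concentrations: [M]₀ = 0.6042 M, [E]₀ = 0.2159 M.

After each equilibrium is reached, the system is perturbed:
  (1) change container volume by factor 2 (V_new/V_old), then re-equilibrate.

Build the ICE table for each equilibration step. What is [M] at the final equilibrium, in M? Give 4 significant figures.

[M]_eq = 0.01331 M

Q₀ = 0.07715 vs Keq = 35.3 ⇒ Q<K, forward
Step 1:
                  M         E
  init       0.6042    0.2159
  Δ         -0.5545     1.109
  eq        0.04972     1.325
  solve Keq expr → x = 0.5545; check Q = 35.3
Then change container volume by factor 2 (V_new/V_old).
Step 2:
                  M         E
  init      0.02486    0.6624
  Δ        -0.01155    0.0231
  eq        0.01331    0.6855
  solve Keq expr → x = 0.01155; check Q = 35.3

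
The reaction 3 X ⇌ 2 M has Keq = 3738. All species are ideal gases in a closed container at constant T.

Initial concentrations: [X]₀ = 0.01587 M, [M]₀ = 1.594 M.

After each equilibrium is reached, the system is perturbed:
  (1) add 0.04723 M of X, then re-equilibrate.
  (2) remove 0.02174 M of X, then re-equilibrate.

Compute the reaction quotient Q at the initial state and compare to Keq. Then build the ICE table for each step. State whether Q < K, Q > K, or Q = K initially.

Q₀ = 6.3569e+05 vs Keq = 3738 ⇒ Q>K, reverse
Step 1:
                  X         M
  I         0.01587     1.594
  C         0.07032  -0.04688
  E         0.08619     1.547
  solve Keq expr → x = -0.02344; check Q = 3738
Then add 0.04723 M of X.
Step 2:
                  X         M
  I          0.1334     1.547
  C        -0.04609   0.03073
  E         0.08733     1.578
  solve Keq expr → x = 0.01536; check Q = 3738
Then remove 0.02174 M of X.
Step 3:
                  X         M
  I         0.06559     1.578
  C         0.02122  -0.01414
  E         0.08681     1.564
  solve Keq expr → x = -0.007072; check Q = 3738

Q₀ = 6.3569e+05; Q > K (proceeds reverse)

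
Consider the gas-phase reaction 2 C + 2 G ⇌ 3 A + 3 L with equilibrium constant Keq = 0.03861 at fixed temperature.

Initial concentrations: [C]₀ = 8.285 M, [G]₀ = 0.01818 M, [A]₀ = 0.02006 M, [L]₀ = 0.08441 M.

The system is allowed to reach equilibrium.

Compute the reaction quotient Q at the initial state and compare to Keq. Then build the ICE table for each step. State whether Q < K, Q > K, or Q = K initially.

Q₀ = 2.1399e-07; Q < K (proceeds forward)

Q₀ = 2.1399e-07 vs Keq = 0.03861 ⇒ Q<K, forward
Step 1:
                   C          G          A          L
  Initial      8.285    0.01818    0.02006    0.08441
  Change    -0.01795   -0.01795    0.02692    0.02692
  Equil        8.267 2.3286e-04    0.04698     0.1113
  solve Keq expr → x = 0.008974; check Q = 0.03861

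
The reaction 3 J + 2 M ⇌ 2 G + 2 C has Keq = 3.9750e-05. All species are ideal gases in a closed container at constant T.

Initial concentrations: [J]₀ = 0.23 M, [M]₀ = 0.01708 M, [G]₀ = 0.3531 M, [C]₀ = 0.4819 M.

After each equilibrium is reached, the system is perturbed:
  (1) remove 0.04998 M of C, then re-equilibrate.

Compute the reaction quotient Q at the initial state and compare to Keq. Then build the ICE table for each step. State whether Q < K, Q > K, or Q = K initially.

Q₀ = 8157 vs Keq = 3.9750e-05 ⇒ Q>K, reverse
Step 1:
                   J          M          G          C
  Initial       0.23    0.01708     0.3531     0.4819
  Change       0.514     0.3426    -0.3426    -0.3426
  Equil        0.744     0.3597    0.01045     0.1393
  solve Keq expr → x = -0.1713; check Q = 3.9750e-05
Then remove 0.04998 M of C.
Step 2:
                   J          M          G          C
  Initial      0.744     0.3597    0.01045    0.08927
  Change    -0.00695  -0.004633   0.004633   0.004633
  Equil        0.737     0.3551    0.01509    0.09391
  solve Keq expr → x = 0.002317; check Q = 3.9750e-05

Q₀ = 8157; Q > K (proceeds reverse)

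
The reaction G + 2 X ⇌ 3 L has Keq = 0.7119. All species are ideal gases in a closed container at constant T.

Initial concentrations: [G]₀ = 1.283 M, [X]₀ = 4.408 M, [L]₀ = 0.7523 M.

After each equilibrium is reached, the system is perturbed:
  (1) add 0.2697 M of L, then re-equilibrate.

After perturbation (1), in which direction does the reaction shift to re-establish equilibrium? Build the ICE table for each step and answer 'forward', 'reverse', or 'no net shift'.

Q₀ = 0.01708 vs Keq = 0.7119 ⇒ Q<K, forward
Step 1:
                   G          X          L
  init         1.283      4.408     0.7523
  Δ          -0.4139    -0.8279      1.242
  eq          0.8691       3.58      1.994
  solve Keq expr → x = 0.4139; check Q = 0.7119
Then add 0.2697 M of L.
Step 2:
                   G          X          L
  init        0.8691       3.58      2.264
  Δ          0.05989     0.1198    -0.1797
  eq          0.9289        3.7      2.084
  solve Keq expr → x = -0.05989; check Q = 0.7119

Direction: reverse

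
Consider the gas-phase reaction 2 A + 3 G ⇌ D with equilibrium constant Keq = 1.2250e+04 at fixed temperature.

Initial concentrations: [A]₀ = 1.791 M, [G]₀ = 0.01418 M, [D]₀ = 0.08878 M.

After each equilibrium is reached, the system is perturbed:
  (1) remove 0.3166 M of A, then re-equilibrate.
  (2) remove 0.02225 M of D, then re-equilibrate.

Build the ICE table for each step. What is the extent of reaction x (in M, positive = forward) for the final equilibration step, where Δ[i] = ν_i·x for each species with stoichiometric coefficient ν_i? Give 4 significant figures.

x = 4.4554e-04 M

Q₀ = 9707 vs Keq = 1.2250e+04 ⇒ Q<K, forward
Step 1:
                    A           G           D
  Initial       1.791     0.01418     0.08878
  Change  -6.9181e-04   -0.001038  3.4591e-04
  Equil          1.79     0.01314     0.08913
  solve Keq expr → x = 3.4591e-04; check Q = 1.2250e+04
Then remove 0.3166 M of A.
Step 2:
                    A           G           D
  Initial       1.474     0.01314     0.08913
  Change     0.001186    0.001779 -5.9311e-04
  Equil         1.475     0.01492     0.08853
  solve Keq expr → x = -5.9311e-04; check Q = 1.2250e+04
Then remove 0.02225 M of D.
Step 3:
                    A           G           D
  Initial       1.475     0.01492     0.06628
  Change  -8.9108e-04   -0.001337  4.4554e-04
  Equil         1.474     0.01358     0.06673
  solve Keq expr → x = 4.4554e-04; check Q = 1.2250e+04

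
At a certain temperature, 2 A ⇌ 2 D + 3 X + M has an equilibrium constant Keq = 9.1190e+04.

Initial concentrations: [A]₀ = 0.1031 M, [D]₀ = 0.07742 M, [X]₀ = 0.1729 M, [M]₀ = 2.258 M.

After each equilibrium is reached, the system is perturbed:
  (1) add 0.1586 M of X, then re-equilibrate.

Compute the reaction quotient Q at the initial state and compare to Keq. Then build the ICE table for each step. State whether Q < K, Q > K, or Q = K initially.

Q₀ = 0.006581; Q < K (proceeds forward)

Q₀ = 0.006581 vs Keq = 9.1190e+04 ⇒ Q<K, forward
Step 1:
                    A           D           X           M
  I            0.1031     0.07742      0.1729       2.258
  C           -0.1029      0.1029      0.1544     0.05147
  E        1.6994e-04      0.1804      0.3273       2.309
  solve Keq expr → x = 0.05147; check Q = 9.1190e+04
Then add 0.1586 M of X.
Step 2:
                    A           D           X           M
  I        1.6994e-04      0.1804      0.4859       2.309
  C        1.3703e-04 -1.3703e-04 -2.0554e-04 -6.8514e-05
  E        3.0697e-04      0.1802      0.4857       2.309
  solve Keq expr → x = -6.8514e-05; check Q = 9.1190e+04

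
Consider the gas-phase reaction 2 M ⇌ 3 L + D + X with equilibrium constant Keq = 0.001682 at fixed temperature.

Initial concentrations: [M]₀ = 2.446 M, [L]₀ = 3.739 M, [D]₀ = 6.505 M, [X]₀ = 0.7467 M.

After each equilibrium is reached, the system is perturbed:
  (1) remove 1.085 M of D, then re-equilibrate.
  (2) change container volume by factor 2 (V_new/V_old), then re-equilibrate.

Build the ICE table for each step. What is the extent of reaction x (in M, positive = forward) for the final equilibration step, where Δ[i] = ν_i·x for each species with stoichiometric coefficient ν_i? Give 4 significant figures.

x = 0.005261 M

Q₀ = 42.44 vs Keq = 0.001682 ⇒ Q>K, reverse
Step 1:
                    M           L           D           X
  init          2.446       3.739       6.505      0.7467
  Δ             1.491      -2.236     -0.7454     -0.7454
  eq            3.937       1.503        5.76    0.001333
  solve Keq expr → x = -0.7454; check Q = 0.001682
Then remove 1.085 M of D.
Step 2:
                    M           L           D           X
  init          3.937       1.503       4.675    0.001333
  Δ       -6.1166e-04  9.1750e-04  3.0583e-04  3.0583e-04
  eq            3.936       1.504       4.675    0.001639
  solve Keq expr → x = 3.0583e-04; check Q = 0.001682
Then change container volume by factor 2 (V_new/V_old).
Step 3:
                    M           L           D           X
  init          1.968      0.7519       2.337  8.1954e-04
  Δ          -0.01052     0.01578    0.005261    0.005261
  eq            1.958      0.7677       2.343    0.006081
  solve Keq expr → x = 0.005261; check Q = 0.001682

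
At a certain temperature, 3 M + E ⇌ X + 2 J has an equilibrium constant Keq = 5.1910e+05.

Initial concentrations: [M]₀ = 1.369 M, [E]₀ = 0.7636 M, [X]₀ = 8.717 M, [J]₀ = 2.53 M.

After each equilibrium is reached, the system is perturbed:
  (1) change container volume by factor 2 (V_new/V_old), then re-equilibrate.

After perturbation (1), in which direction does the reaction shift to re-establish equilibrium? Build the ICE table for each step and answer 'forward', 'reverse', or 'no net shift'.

Q₀ = 28.48 vs Keq = 5.1910e+05 ⇒ Q<K, forward
Step 1:
                    M           E           X           J
  Initial       1.369      0.7636       8.717        2.53
  Change       -1.285     -0.4282      0.4282      0.8564
  Equil       0.08445      0.3354       9.145       3.386
  solve Keq expr → x = 0.4282; check Q = 5.1910e+05
Then change container volume by factor 2 (V_new/V_old).
Step 2:
                    M           E           X           J
  Initial     0.04223      0.1677       4.573       1.693
  Change      0.01045    0.003484   -0.003484   -0.006969
  Equil       0.05268      0.1712       4.569       1.686
  solve Keq expr → x = -0.003484; check Q = 5.1910e+05

Direction: reverse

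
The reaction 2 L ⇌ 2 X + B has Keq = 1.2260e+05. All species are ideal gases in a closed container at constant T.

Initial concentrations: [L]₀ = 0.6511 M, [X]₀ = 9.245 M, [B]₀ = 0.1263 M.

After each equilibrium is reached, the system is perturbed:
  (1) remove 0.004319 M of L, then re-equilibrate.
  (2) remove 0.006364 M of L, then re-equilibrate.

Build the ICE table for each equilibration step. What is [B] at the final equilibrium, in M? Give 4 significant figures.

[B]_eq = 0.4372 M

Q₀ = 25.46 vs Keq = 1.2260e+05 ⇒ Q<K, forward
Step 1:
                    L           X           B
  init         0.6511       9.245      0.1263
  Δ           -0.6323      0.6323      0.3162
  eq          0.01876       9.877      0.4425
  solve Keq expr → x = 0.3162; check Q = 1.2260e+05
Then remove 0.004319 M of L.
Step 2:
                    L           X           B
  init        0.01445       9.877      0.4425
  Δ          0.004266   -0.004266   -0.002133
  eq          0.01871       9.873      0.4403
  solve Keq expr → x = -0.002133; check Q = 1.2260e+05
Then remove 0.006364 M of L.
Step 3:
                    L           X           B
  init        0.01235       9.873      0.4403
  Δ          0.006285   -0.006285   -0.003143
  eq          0.01863       9.867      0.4372
  solve Keq expr → x = -0.003143; check Q = 1.2260e+05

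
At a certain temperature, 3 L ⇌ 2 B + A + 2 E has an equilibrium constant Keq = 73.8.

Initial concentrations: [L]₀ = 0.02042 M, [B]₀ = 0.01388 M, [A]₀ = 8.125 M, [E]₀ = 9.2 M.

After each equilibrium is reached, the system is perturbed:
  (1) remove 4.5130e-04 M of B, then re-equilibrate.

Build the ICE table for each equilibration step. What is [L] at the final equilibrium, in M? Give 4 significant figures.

Q₀ = 1.5560e+04 vs Keq = 73.8 ⇒ Q>K, reverse
Step 1:
                   L          B          A          E
  Initial    0.02042    0.01388      8.125        9.2
  Change     0.01723   -0.01148  -0.005742   -0.01148
  Equil      0.03765   0.002397      8.119      9.189
  solve Keq expr → x = -0.005742; check Q = 73.8
Then remove 4.5130e-04 M of B.
Step 2:
                   L          B          A          E
  Initial    0.03765   0.001945      8.119      9.189
  Change  -5.9226e-04 3.9484e-04 1.9742e-04 3.9484e-04
  Equil      0.03705    0.00234      8.119      9.189
  solve Keq expr → x = 1.9742e-04; check Q = 73.8

[L]_eq = 0.03705 M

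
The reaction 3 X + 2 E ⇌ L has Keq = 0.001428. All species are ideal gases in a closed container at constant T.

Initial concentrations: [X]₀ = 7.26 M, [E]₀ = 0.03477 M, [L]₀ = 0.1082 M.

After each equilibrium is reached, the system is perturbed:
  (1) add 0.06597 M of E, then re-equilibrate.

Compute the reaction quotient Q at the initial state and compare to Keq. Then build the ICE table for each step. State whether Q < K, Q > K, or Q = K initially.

Q₀ = 0.2339; Q > K (proceeds reverse)

Q₀ = 0.2339 vs Keq = 0.001428 ⇒ Q>K, reverse
Step 1:
                  X         E         L
  init         7.26   0.03477    0.1082
  Δ          0.2506    0.1671  -0.08355
  eq          7.511    0.2019   0.02465
  solve Keq expr → x = -0.08355; check Q = 0.001428
Then add 0.06597 M of E.
Step 2:
                  X         E         L
  init        7.511    0.2678   0.02465
  Δ        -0.03379  -0.02253   0.01126
  eq          7.477    0.2453   0.03592
  solve Keq expr → x = 0.01126; check Q = 0.001428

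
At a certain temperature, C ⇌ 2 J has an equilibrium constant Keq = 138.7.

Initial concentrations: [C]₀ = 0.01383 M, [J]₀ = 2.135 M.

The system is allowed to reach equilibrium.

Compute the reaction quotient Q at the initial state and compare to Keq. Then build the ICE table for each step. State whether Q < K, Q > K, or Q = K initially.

Q₀ = 329.6; Q > K (proceeds reverse)

Q₀ = 329.6 vs Keq = 138.7 ⇒ Q>K, reverse
Step 1:
                    C           J
  init        0.01383       2.135
  Δ           0.01794    -0.03588
  eq          0.03177       2.099
  solve Keq expr → x = -0.01794; check Q = 138.7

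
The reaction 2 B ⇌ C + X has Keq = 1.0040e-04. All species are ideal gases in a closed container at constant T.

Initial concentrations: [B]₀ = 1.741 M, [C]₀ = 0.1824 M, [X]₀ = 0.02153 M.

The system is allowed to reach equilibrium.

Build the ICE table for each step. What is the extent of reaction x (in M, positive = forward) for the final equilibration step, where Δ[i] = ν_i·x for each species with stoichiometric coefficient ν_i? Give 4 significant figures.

x = -0.01958 M

Q₀ = 0.001296 vs Keq = 1.0040e-04 ⇒ Q>K, reverse
Step 1:
                    B           C           X
  I             1.741      0.1824     0.02153
  C           0.03915    -0.01958    -0.01958
  E              1.78      0.1628    0.001954
  solve Keq expr → x = -0.01958; check Q = 1.0040e-04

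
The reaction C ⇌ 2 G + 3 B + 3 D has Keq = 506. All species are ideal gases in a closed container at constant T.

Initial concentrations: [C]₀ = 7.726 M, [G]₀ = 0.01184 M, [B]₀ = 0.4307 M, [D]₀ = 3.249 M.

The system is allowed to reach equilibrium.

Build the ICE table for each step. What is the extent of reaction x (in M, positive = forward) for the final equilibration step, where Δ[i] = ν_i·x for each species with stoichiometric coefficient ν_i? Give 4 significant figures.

Q₀ = 4.9719e-05 vs Keq = 506 ⇒ Q<K, forward
Step 1:
                  C         G         B         D
  init        7.726   0.01184    0.4307     3.249
  Δ         -0.6607     1.321     1.982     1.982
  eq          7.065     1.333     2.413     5.231
  solve Keq expr → x = 0.6607; check Q = 506

x = 0.6607 M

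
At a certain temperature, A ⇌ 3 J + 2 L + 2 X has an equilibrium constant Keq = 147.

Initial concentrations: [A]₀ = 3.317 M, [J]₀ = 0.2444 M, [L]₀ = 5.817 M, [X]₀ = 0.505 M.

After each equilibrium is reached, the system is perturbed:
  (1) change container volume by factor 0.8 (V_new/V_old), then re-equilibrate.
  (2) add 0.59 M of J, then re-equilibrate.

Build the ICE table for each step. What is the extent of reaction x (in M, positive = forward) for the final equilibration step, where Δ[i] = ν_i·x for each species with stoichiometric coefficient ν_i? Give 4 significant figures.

x = -0.1159 M

Q₀ = 0.03798 vs Keq = 147 ⇒ Q<K, forward
Step 1:
                   A          J          L          X
  I            3.317     0.2444      5.817      0.505
  C          -0.4666        1.4     0.9332     0.9332
  E             2.85      1.644       6.75      1.438
  solve Keq expr → x = 0.4666; check Q = 147
Then change container volume by factor 0.8 (V_new/V_old).
Step 2:
                   A          J          L          X
  I            3.563      2.055      8.438      1.798
  C            0.163     -0.489     -0.326     -0.326
  E            3.726      1.566      8.112      1.472
  solve Keq expr → x = -0.163; check Q = 147
Then add 0.59 M of J.
Step 3:
                   A          J          L          X
  I            3.726      2.156      8.112      1.472
  C           0.1159    -0.3477    -0.2318    -0.2318
  E            3.842      1.809       7.88       1.24
  solve Keq expr → x = -0.1159; check Q = 147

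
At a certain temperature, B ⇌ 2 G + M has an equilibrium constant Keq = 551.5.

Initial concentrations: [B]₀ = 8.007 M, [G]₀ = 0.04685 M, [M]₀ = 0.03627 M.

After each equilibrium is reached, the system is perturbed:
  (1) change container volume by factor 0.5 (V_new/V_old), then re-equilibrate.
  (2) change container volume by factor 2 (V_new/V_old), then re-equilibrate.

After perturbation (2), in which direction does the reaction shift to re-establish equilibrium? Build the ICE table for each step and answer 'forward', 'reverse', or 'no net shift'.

Q₀ = 9.9425e-06 vs Keq = 551.5 ⇒ Q<K, forward
Step 1:
                    B           G           M
  init          8.007     0.04685     0.03627
  Δ             -6.23       12.46        6.23
  eq            1.777       12.51       6.266
  solve Keq expr → x = 6.23; check Q = 551.5
Then change container volume by factor 0.5 (V_new/V_old).
Step 2:
                    B           G           M
  init          3.554       25.01       12.53
  Δ             2.898      -5.795      -2.898
  eq            6.452       19.22       9.635
  solve Keq expr → x = -2.898; check Q = 551.5
Then change container volume by factor 2 (V_new/V_old).
Step 3:
                    B           G           M
  init          3.226       9.609       4.817
  Δ            -1.449       2.898       1.449
  eq            1.777       12.51       6.266
  solve Keq expr → x = 1.449; check Q = 551.5

Direction: forward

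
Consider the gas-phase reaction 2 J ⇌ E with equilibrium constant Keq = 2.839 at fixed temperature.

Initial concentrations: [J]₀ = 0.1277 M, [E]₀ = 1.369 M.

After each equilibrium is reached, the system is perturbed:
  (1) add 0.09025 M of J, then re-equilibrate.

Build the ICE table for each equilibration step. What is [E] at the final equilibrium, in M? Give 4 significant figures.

Q₀ = 83.95 vs Keq = 2.839 ⇒ Q>K, reverse
Step 1:
                    J           E
  init         0.1277       1.369
  Δ            0.5001     -0.2501
  eq           0.6278       1.119
  solve Keq expr → x = -0.2501; check Q = 2.839
Then add 0.09025 M of J.
Step 2:
                    J           E
  init         0.7181       1.119
  Δ          -0.07923     0.03962
  eq           0.6388       1.159
  solve Keq expr → x = 0.03962; check Q = 2.839

[E]_eq = 1.159 M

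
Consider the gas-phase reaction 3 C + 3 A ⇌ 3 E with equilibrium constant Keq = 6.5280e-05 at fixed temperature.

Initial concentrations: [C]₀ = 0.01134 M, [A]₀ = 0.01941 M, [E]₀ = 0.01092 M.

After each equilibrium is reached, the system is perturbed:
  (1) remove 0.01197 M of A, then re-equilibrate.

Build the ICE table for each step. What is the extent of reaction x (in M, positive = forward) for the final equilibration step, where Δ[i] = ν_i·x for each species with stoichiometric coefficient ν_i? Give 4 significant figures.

x = -3.5660e-06 M

Q₀ = 1.2211e+05 vs Keq = 6.5280e-05 ⇒ Q>K, reverse
Step 1:
                  C         A         E
  I         0.01134   0.01941   0.01092
  C         0.01089   0.01089  -0.01089
  E         0.02223    0.0303 2.7127e-05
  solve Keq expr → x = -0.003631; check Q = 6.5280e-05
Then remove 0.01197 M of A.
Step 2:
                  C         A         E
  I         0.02223   0.01833 2.7127e-05
  C       1.0698e-05 1.0698e-05 -1.0698e-05
  E         0.02224   0.01834 1.6429e-05
  solve Keq expr → x = -3.5660e-06; check Q = 6.5280e-05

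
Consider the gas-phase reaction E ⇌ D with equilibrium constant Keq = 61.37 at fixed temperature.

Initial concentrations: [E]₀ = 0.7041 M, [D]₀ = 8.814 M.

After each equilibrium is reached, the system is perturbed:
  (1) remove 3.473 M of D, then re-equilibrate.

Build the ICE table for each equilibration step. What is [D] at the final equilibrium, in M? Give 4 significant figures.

[D]_eq = 5.948 M

Q₀ = 12.52 vs Keq = 61.37 ⇒ Q<K, forward
Step 1:
                   E          D
  I           0.7041      8.814
  C          -0.5515     0.5515
  E           0.1526      9.365
  solve Keq expr → x = 0.5515; check Q = 61.37
Then remove 3.473 M of D.
Step 2:
                   E          D
  I           0.1526      5.892
  C         -0.05568    0.05568
  E          0.09692      5.948
  solve Keq expr → x = 0.05568; check Q = 61.37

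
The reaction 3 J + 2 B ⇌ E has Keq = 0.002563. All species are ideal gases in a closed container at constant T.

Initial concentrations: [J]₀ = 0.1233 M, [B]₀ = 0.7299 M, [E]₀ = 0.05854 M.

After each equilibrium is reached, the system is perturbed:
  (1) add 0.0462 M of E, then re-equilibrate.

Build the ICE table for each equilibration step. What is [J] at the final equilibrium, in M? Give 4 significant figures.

[J]_eq = 0.437 M

Q₀ = 58.62 vs Keq = 0.002563 ⇒ Q>K, reverse
Step 1:
                  J         B         E
  init       0.1233    0.7299   0.05854
  Δ          0.1755     0.117  -0.05849
  eq         0.2988    0.8469 4.9025e-05
  solve Keq expr → x = -0.05849; check Q = 0.002563
Then add 0.0462 M of E.
Step 2:
                  J         B         E
  init       0.2988    0.8469   0.04625
  Δ          0.1382   0.09212  -0.04606
  eq          0.437     0.939 1.8853e-04
  solve Keq expr → x = -0.04606; check Q = 0.002563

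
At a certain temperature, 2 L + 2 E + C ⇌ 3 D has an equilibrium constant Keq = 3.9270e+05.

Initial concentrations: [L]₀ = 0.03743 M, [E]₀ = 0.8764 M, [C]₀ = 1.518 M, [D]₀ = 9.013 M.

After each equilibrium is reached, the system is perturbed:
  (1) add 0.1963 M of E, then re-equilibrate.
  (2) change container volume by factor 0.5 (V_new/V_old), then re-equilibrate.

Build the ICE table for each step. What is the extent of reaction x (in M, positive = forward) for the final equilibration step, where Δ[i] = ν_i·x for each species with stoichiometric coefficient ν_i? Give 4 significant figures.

x = 0.01607 M

Q₀ = 4.4822e+05 vs Keq = 3.9270e+05 ⇒ Q>K, reverse
Step 1:
                   L          E          C          D
  Initial    0.03743     0.8764      1.518      9.013
  Change    0.002409   0.002409   0.001205  -0.003614
  Equil      0.03984     0.8788      1.519      9.009
  solve Keq expr → x = -0.001205; check Q = 3.9270e+05
Then add 0.1963 M of E.
Step 2:
                   L          E          C          D
  Initial    0.03984      1.075      1.519      9.009
  Change   -0.006967  -0.006967  -0.003483    0.01045
  Equil      0.03287      1.068      1.516       9.02
  solve Keq expr → x = 0.003483; check Q = 3.9270e+05
Then change container volume by factor 0.5 (V_new/V_old).
Step 3:
                   L          E          C          D
  Initial    0.06574      2.136      3.031      18.04
  Change    -0.03215   -0.03215   -0.01607    0.04822
  Equil       0.0336      2.104      3.015      18.09
  solve Keq expr → x = 0.01607; check Q = 3.9270e+05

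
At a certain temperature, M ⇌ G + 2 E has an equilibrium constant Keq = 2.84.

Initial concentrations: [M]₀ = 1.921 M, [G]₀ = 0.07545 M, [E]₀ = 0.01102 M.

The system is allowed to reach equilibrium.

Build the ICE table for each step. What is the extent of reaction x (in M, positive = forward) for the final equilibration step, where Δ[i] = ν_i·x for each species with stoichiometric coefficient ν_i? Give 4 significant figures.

x = 0.8768 M

Q₀ = 4.7697e-06 vs Keq = 2.84 ⇒ Q<K, forward
Step 1:
                   M          G          E
  Initial      1.921    0.07545    0.01102
  Change     -0.8768     0.8768      1.754
  Equil        1.044     0.9523      1.765
  solve Keq expr → x = 0.8768; check Q = 2.84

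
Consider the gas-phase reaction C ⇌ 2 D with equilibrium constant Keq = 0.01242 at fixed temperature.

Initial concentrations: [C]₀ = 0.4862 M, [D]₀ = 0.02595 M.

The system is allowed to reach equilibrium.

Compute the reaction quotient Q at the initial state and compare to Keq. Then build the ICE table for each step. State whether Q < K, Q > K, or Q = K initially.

Q₀ = 0.001385 vs Keq = 0.01242 ⇒ Q<K, forward
Step 1:
                  C         D
  init       0.4862   0.02595
  Δ        -0.02487   0.04974
  eq         0.4613   0.07569
  solve Keq expr → x = 0.02487; check Q = 0.01242

Q₀ = 0.001385; Q < K (proceeds forward)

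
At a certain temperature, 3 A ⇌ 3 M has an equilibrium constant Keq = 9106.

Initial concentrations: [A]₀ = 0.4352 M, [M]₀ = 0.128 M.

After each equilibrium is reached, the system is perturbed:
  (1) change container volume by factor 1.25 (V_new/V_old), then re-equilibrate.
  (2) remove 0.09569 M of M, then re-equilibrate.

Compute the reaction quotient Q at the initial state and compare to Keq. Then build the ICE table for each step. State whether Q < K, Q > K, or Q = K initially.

Q₀ = 0.02544 vs Keq = 9106 ⇒ Q<K, forward
Step 1:
                   A          M
  init        0.4352      0.128
  Δ          -0.4095     0.4095
  eq         0.02574     0.5375
  solve Keq expr → x = 0.1365; check Q = 9106
Then change container volume by factor 1.25 (V_new/V_old).
Step 2:
                   A          M
  init       0.02059       0.43
  Δ                0          0
  eq         0.02059       0.43
  solve Keq expr → x = 0; check Q = 9106
Then remove 0.09569 M of M.
Step 3:
                   A          M
  init       0.02059     0.3343
  Δ        -0.004373   0.004373
  eq         0.01622     0.3387
  solve Keq expr → x = 0.001458; check Q = 9106

Q₀ = 0.02544; Q < K (proceeds forward)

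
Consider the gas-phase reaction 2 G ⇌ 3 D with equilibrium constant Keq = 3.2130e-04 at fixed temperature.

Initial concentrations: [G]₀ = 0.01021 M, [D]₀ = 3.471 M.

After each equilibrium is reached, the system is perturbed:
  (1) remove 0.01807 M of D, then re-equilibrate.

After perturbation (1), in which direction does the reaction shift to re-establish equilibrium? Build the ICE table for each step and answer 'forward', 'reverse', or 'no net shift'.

Q₀ = 4.0116e+05 vs Keq = 3.2130e-04 ⇒ Q>K, reverse
Step 1:
                   G          D
  I          0.01021      3.471
  C            2.236     -3.354
  E            2.246     0.1175
  solve Keq expr → x = -1.118; check Q = 3.2130e-04
Then remove 0.01807 M of D.
Step 2:
                   G          D
  I            2.246    0.09939
  C         -0.01177    0.01766
  E            2.234     0.1171
  solve Keq expr → x = 0.005886; check Q = 3.2130e-04

Direction: forward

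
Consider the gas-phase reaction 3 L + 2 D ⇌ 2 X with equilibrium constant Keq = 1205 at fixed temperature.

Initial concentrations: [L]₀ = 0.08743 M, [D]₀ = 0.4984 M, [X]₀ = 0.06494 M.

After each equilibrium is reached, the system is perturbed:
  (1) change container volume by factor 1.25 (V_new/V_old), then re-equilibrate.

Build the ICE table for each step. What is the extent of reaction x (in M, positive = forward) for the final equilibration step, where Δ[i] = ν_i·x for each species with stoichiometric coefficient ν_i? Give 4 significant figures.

Q₀ = 25.4 vs Keq = 1205 ⇒ Q<K, forward
Step 1:
                  L         D         X
  init      0.08743    0.4984   0.06494
  Δ        -0.05346  -0.03564   0.03564
  eq        0.03397    0.4628    0.1006
  solve Keq expr → x = 0.01782; check Q = 1205
Then change container volume by factor 1.25 (V_new/V_old).
Step 2:
                  L         D         X
  init      0.02718    0.3702   0.08046
  Δ        0.005531  0.003688 -0.003688
  eq        0.03271    0.3739   0.07678
  solve Keq expr → x = -0.001844; check Q = 1205

x = -0.001844 M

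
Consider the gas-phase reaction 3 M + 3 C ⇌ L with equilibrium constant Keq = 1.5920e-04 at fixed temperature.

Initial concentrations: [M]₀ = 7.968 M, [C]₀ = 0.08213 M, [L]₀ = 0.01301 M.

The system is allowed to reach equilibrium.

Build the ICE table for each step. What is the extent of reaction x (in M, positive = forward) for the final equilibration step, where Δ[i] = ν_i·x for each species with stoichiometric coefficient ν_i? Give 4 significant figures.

Q₀ = 0.04642 vs Keq = 1.5920e-04 ⇒ Q>K, reverse
Step 1:
                    M           C           L
  Initial       7.968     0.08213     0.01301
  Change       0.0386      0.0386    -0.01287
  Equil         8.007      0.1207  1.4379e-04
  solve Keq expr → x = -0.01287; check Q = 1.5920e-04

x = -0.01287 M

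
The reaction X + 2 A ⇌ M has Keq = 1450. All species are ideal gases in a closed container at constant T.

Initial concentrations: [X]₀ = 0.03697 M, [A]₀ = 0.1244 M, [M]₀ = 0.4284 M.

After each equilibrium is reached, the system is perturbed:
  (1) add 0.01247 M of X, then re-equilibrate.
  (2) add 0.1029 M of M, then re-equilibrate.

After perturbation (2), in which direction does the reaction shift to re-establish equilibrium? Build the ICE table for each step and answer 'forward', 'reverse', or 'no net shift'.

Direction: reverse

Q₀ = 748.8 vs Keq = 1450 ⇒ Q<K, forward
Step 1:
                   X          A          M
  init       0.03697     0.1244     0.4284
  Δ        -0.009636   -0.01927   0.009636
  eq         0.02733     0.1051      0.438
  solve Keq expr → x = 0.009636; check Q = 1450
Then add 0.01247 M of X.
Step 2:
                   X          A          M
  init        0.0398     0.1051      0.438
  Δ        -0.005413   -0.01083   0.005413
  eq         0.03439     0.0943     0.4434
  solve Keq expr → x = 0.005413; check Q = 1450
Then add 0.1029 M of M.
Step 3:
                   X          A          M
  init       0.03439     0.0943     0.5463
  Δ         0.002944   0.005888  -0.002944
  eq         0.03733     0.1002     0.5434
  solve Keq expr → x = -0.002944; check Q = 1450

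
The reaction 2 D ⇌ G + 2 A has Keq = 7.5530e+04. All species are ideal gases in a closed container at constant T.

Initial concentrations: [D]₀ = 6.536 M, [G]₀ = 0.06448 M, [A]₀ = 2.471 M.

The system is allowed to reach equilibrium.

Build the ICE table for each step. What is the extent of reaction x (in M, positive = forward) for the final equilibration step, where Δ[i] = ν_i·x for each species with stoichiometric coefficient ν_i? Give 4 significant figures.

x = 3.238 M

Q₀ = 0.009216 vs Keq = 7.5530e+04 ⇒ Q<K, forward
Step 1:
                   D          G          A
  I            6.536    0.06448      2.471
  C           -6.477      3.238      6.477
  E          0.05917      3.303      8.948
  solve Keq expr → x = 3.238; check Q = 7.5530e+04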